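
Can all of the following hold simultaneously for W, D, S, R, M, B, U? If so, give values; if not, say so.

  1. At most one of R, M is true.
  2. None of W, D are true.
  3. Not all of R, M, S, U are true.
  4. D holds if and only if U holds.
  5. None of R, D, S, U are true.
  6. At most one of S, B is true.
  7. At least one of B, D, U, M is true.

W: False, D: False, S: False, R: False, M: True, B: False, U: False

  (1) {R, M}: 1 true — at most one ✓
  (2) {W, D}: 0 true — none ✓
  (3) {R, M, S, U}: 1/4 true — not all ✓
  (4) D=F, U=F — same ✓
  (5) {R, D, S, U}: 0 true — none ✓
  (6) {S, B}: 0 true — at most one ✓
  (7) {B, D, U, M}: 1 true — at least one ✓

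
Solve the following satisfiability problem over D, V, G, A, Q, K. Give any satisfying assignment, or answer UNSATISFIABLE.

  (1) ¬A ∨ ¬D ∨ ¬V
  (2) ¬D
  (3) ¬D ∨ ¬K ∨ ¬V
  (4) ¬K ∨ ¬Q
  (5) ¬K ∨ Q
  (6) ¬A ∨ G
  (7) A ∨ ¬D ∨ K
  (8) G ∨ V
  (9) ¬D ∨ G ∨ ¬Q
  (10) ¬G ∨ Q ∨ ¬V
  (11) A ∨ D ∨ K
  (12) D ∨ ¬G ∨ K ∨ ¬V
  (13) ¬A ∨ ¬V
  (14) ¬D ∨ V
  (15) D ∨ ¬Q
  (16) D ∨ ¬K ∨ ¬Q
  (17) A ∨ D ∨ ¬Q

D = False, V = False, G = True, A = True, Q = False, K = False

Unit clause (¬D) forces D = False.
In (D ∨ ¬Q) only ¬Q is left, so Q = False.
In (¬K ∨ Q) only ¬K is left, so K = False.
In (A ∨ D ∨ K) only A is left, so A = True.
In (¬A ∨ ¬V) only ¬V is left, so V = False.
In (¬A ∨ G) only G is left, so G = True.
All clauses satisfied.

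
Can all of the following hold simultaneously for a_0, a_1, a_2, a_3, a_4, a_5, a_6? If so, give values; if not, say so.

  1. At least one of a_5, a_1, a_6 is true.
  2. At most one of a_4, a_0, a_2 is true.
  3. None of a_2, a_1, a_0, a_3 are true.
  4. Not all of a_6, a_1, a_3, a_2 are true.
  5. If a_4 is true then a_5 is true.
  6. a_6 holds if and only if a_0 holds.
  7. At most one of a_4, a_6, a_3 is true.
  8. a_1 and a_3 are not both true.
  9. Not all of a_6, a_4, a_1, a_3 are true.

a_0=F, a_1=F, a_2=F, a_3=F, a_4=T, a_5=T, a_6=F

  (1) {a_5, a_1, a_6}: 1 true — at least one ✓
  (2) {a_4, a_0, a_2}: 1 true — at most one ✓
  (3) {a_2, a_1, a_0, a_3}: 0 true — none ✓
  (4) {a_6, a_1, a_3, a_2}: 0/4 true — not all ✓
  (5) a_4=T ⇒ a_5: T ✓
  (6) a_6=F, a_0=F — same ✓
  (7) {a_4, a_6, a_3}: 1 true — at most one ✓
  (8) a_1=F, a_3=F — not both ✓
  (9) {a_6, a_4, a_1, a_3}: 1/4 true — not all ✓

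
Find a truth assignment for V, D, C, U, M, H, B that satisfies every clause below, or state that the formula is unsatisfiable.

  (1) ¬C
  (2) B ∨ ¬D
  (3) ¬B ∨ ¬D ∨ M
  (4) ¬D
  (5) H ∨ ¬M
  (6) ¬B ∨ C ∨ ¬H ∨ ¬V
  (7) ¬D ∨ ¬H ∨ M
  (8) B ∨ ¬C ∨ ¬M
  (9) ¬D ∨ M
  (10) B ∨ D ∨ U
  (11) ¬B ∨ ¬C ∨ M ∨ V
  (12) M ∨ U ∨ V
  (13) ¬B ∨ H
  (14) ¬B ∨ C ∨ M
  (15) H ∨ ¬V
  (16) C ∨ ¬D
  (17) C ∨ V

V=T, D=F, C=F, U=T, M=T, H=T, B=F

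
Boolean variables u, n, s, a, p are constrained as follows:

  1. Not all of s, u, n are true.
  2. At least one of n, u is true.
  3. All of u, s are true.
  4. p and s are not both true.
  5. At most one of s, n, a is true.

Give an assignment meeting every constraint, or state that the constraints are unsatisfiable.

u=T, n=F, s=T, a=F, p=F

  (1) {s, u, n}: 2/3 true — not all ✓
  (2) {n, u}: 1 true — at least one ✓
  (3) {u, s}: all 2 true ✓
  (4) p=F, s=T — not both ✓
  (5) {s, n, a}: 1 true — at most one ✓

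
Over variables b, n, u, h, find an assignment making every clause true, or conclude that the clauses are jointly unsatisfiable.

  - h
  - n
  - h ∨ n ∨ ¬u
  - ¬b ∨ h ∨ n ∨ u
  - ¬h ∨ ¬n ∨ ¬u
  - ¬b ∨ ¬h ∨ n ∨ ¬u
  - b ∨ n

Unit clause (h) forces h = True.
Unit clause (n) forces n = True.
In (¬h ∨ ¬n ∨ ¬u) only ¬u is left, so u = False.
Set b = False.
Check each clause:
  (h): h holds.
  (n): n holds.
  (h ∨ n ∨ ¬u): h holds.
  (¬b ∨ h ∨ n ∨ u): ¬b holds.
  (¬h ∨ ¬n ∨ ¬u): ¬u holds.
  (¬b ∨ ¬h ∨ n ∨ ¬u): ¬b holds.
  (b ∨ n): n holds.
All clauses satisfied.

b: False, n: True, u: False, h: True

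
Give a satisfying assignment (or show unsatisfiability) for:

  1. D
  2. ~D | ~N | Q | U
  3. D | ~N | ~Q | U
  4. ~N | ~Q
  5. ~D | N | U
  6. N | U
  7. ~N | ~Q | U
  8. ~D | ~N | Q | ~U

U = True, N = False, D = True, Q = True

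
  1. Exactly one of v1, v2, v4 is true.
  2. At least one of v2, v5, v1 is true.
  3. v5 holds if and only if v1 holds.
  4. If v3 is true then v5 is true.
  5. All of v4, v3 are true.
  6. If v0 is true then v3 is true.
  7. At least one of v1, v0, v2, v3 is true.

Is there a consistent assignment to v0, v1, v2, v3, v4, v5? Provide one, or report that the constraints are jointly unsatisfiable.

Case v4 = True:
  (1) with v4=T forces v1 = False.
  (1) with v4=T forces v2 = False.
  (2) with v2=F, v1=F forces v5 = True.
  Constraint (3) is violated (v5=T, v1=F) — contradiction.
Case v4 = False:
  Constraint (5) is violated (v4=F) — contradiction.
Both cases fail — unsatisfiable.

No satisfying assignment exists.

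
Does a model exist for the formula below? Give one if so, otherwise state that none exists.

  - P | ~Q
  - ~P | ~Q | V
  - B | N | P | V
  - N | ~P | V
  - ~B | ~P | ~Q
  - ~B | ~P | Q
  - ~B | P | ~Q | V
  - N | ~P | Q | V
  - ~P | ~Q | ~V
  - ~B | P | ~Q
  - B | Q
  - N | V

Try Q = True:
  (P | ~Q) forces P = True.
  (~P | ~Q | V) forces V = True.
  clause (~P | ~Q | ~V) is falsified — backtrack.
So Q = False.
  then (B | Q) forces B = True.
  then (~B | ~P | Q) forces P = False.
Set V = True.
Set N = True.
All clauses satisfied.

Q: False, B: True, P: False, V: True, N: True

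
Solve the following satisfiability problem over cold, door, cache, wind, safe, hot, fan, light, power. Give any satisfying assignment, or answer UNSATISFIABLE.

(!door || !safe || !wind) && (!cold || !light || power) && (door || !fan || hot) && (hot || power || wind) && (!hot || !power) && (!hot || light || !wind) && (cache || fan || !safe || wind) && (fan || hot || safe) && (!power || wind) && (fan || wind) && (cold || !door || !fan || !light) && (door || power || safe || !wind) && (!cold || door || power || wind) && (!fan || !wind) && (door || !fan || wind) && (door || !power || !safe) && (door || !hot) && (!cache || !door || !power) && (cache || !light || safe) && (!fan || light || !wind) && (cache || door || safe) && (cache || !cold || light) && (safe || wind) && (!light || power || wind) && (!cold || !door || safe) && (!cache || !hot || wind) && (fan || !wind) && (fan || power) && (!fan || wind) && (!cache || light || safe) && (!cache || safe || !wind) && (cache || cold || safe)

Unsatisfiable — no assignment works.

Case fan = True:
  (!fan || !wind) forces wind = False.
  Clause (!fan || wind) is falsified — contradiction.
Case fan = False:
  (fan || wind) forces wind = True.
  Clause (fan || !wind) is falsified — contradiction.
Both cases fail, so the formula is unsatisfiable.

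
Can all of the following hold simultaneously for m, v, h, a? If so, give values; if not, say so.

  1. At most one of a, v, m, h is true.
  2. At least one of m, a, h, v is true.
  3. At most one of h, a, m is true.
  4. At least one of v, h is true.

m: False, v: True, h: False, a: False

  (1) {a, v, m, h}: 1 true — at most one ✓
  (2) {m, a, h, v}: 1 true — at least one ✓
  (3) {h, a, m}: 0 true — at most one ✓
  (4) {v, h}: 1 true — at least one ✓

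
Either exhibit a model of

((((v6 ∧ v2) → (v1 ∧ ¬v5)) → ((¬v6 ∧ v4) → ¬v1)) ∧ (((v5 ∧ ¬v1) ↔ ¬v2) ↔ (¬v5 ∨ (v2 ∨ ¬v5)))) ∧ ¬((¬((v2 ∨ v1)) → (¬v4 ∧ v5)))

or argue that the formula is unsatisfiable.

The formula is unsatisfiable.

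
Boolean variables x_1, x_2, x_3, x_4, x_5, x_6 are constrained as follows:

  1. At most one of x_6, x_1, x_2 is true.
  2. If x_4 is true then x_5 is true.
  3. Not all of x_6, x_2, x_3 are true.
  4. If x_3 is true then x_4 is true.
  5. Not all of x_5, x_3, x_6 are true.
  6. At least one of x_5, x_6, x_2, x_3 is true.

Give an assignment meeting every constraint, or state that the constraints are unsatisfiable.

x_1 = False; x_2 = False; x_3 = True; x_4 = True; x_5 = True; x_6 = False

  (1) {x_6, x_1, x_2}: 0 true — at most one ✓
  (2) x_4=T ⇒ x_5: T ✓
  (3) {x_6, x_2, x_3}: 1/3 true — not all ✓
  (4) x_3=T ⇒ x_4: T ✓
  (5) {x_5, x_3, x_6}: 2/3 true — not all ✓
  (6) {x_5, x_6, x_2, x_3}: 2 true — at least one ✓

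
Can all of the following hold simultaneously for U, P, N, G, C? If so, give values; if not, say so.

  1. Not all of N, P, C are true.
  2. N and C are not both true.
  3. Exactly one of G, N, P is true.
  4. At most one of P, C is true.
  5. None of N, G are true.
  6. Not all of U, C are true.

U=F, P=T, N=F, G=F, C=F

  (1) {N, P, C}: 1/3 true — not all ✓
  (2) N=F, C=F — not both ✓
  (3) {G, N, P}: 1 true — exactly one ✓
  (4) {P, C}: 1 true — at most one ✓
  (5) {N, G}: 0 true — none ✓
  (6) {U, C}: 0/2 true — not all ✓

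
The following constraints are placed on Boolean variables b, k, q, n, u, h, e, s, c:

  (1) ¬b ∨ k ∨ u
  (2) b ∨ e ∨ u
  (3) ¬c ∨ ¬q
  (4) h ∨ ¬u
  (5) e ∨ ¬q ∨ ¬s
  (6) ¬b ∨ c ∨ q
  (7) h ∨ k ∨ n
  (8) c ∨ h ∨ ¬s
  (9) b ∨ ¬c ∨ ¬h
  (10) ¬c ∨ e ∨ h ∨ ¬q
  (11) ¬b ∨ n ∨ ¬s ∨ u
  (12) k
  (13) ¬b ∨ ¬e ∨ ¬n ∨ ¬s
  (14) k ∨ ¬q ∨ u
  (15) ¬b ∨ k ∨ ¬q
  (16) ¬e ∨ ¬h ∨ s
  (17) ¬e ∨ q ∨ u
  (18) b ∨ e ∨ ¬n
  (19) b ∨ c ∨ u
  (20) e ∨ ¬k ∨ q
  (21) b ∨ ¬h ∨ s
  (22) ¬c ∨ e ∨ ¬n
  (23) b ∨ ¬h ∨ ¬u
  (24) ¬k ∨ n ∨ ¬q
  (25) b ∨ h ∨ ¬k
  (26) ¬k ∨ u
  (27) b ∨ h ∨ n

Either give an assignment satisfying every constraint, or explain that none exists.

Unit clause (k) forces k = True.
In (¬k ∨ u) only u is left, so u = True.
In (h ∨ ¬u) only h is left, so h = True.
In (b ∨ ¬h ∨ ¬u) only b is left, so b = True.
Set q = True.
  then (¬c ∨ ¬q) forces c = False.
  then (¬k ∨ n ∨ ¬q) forces n = True.
Try e = True:
  (¬b ∨ ¬e ∨ ¬n ∨ ¬s) forces s = False.
  clause (¬e ∨ ¬h ∨ s) is falsified — backtrack.
So e = False.
  then (e ∨ ¬q ∨ ¬s) forces s = False.
All clauses satisfied.

b: True, k: True, q: True, n: True, u: True, h: True, e: False, s: False, c: False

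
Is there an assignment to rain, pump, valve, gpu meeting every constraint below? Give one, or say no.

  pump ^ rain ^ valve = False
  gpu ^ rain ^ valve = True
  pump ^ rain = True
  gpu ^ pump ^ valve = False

rain = False; pump = True; valve = True; gpu = False

pump ^ rain ^ valve = T ^ F ^ T = False ✓
gpu ^ rain ^ valve = F ^ F ^ T = True ✓
pump ^ rain = T ^ F = True ✓
gpu ^ pump ^ valve = F ^ T ^ T = False ✓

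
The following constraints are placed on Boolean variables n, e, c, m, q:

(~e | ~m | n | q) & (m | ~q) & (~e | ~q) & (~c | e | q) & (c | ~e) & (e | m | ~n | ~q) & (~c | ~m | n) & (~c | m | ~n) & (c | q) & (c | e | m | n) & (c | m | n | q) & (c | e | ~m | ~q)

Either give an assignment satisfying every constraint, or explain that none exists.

Set n = True.
Set e = True.
  then (~e | ~q) forces q = False.
  then (c | ~e) forces c = True.
  then (~c | m | ~n) forces m = True.
All clauses satisfied.

n = True; e = True; c = True; m = True; q = False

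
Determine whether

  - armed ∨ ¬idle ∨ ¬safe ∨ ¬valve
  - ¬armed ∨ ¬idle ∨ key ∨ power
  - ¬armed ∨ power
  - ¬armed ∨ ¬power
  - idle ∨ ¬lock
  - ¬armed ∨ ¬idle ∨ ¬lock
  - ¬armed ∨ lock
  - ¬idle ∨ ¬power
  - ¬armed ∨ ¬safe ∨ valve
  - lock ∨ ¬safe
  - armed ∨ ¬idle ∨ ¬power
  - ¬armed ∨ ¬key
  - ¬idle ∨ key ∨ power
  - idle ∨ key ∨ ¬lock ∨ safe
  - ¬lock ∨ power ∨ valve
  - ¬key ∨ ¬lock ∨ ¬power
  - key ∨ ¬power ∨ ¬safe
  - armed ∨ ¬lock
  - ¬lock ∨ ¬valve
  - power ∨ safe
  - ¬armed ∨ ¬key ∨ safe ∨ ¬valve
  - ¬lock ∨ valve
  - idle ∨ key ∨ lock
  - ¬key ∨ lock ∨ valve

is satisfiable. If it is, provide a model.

Set valve = True.
  then (¬lock ∨ ¬valve) forces lock = False.
  then (¬armed ∨ lock) forces armed = False.
  then (lock ∨ ¬safe) forces safe = False.
  then (power ∨ safe) forces power = True.
  then (¬idle ∨ ¬power) forces idle = False.
  then (idle ∨ key ∨ lock) forces key = True.
All clauses satisfied.

valve=T; key=T; idle=F; lock=F; armed=F; safe=F; power=T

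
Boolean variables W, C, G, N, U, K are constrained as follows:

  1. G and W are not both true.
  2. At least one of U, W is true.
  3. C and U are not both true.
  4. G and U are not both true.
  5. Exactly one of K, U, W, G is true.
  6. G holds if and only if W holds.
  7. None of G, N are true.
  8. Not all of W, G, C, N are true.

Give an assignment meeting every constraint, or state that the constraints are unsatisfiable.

W = False, C = False, G = False, N = False, U = True, K = False

  (1) G=F, W=F — not both ✓
  (2) {U, W}: 1 true — at least one ✓
  (3) C=F, U=T — not both ✓
  (4) G=F, U=T — not both ✓
  (5) {K, U, W, G}: 1 true — exactly one ✓
  (6) G=F, W=F — same ✓
  (7) {G, N}: 0 true — none ✓
  (8) {W, G, C, N}: 0/4 true — not all ✓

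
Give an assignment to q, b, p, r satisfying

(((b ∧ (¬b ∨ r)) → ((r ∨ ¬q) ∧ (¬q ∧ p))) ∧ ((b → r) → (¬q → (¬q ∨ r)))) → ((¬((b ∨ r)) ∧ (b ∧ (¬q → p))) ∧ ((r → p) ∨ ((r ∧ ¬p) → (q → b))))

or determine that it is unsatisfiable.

q = False; b = True; p = False; r = True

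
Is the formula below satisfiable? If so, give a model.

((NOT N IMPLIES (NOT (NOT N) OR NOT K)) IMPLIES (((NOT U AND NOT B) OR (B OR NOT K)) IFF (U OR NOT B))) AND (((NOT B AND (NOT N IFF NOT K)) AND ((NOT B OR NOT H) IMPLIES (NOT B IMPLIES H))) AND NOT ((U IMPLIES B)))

U = True, H = True, K = False, N = False, B = False

  (NOT N IMPLIES (NOT (NOT N) OR NOT K)) IMPLIES (((NOT U AND NOT B) OR (B OR NOT K)) IFF (U OR NOT B)) = True
    NOT N IMPLIES (NOT (NOT N) OR NOT K) = True
      NOT N = True
      NOT (NOT N) OR NOT K = True
        NOT (NOT N) = False
          NOT N = True
        NOT K = True
    ((NOT U AND NOT B) OR (B OR NOT K)) IFF (U OR NOT B) = True
      (NOT U AND NOT B) OR (B OR NOT K) = True
        NOT U AND NOT B = False
          NOT U = False
          NOT B = True
        B OR NOT K = True
          NOT K = True
      U OR NOT B = True
        NOT B = True
  ((NOT B AND (NOT N IFF NOT K)) AND ((NOT B OR NOT H) IMPLIES (NOT B IMPLIES H))) AND NOT ((U IMPLIES B)) = True
    (NOT B AND (NOT N IFF NOT K)) AND ((NOT B OR NOT H) IMPLIES (NOT B IMPLIES H)) = True
      NOT B AND (NOT N IFF NOT K) = True
        NOT B = True
        NOT N IFF NOT K = True
          NOT N = True
          NOT K = True
      (NOT B OR NOT H) IMPLIES (NOT B IMPLIES H) = True
        NOT B OR NOT H = True
          NOT B = True
          NOT H = False
        NOT B IMPLIES H = True
          NOT B = True
    NOT ((U IMPLIES B)) = True
      U IMPLIES B = False
Both conjuncts True, so the formula holds.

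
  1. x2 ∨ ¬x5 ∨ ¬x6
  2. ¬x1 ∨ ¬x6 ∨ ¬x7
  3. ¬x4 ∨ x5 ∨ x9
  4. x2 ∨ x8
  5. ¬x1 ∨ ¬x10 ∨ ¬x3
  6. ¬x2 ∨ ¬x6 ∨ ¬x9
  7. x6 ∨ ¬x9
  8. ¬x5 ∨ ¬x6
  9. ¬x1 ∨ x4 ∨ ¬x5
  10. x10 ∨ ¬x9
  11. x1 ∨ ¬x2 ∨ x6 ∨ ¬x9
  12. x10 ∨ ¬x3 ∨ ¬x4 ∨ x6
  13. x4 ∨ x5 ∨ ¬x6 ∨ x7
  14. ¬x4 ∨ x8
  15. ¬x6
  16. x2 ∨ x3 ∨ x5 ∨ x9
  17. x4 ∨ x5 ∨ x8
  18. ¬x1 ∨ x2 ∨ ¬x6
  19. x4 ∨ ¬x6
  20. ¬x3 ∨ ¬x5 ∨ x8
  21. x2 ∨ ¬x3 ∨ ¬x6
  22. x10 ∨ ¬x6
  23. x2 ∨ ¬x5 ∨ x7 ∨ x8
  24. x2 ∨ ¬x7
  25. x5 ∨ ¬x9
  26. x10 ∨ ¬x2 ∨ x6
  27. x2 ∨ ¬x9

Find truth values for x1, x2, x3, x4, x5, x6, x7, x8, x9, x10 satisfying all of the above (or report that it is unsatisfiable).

x1: True; x2: False; x3: True; x4: False; x5: False; x6: False; x7: False; x8: True; x9: False; x10: False

Unit clause (¬x6) forces x6 = False.
In (x6 ∨ ¬x9) only ¬x9 is left, so x9 = False.
Set x1 = True.
Set x2 = False.
  then (x2 ∨ x8) forces x8 = True.
  then (x2 ∨ ¬x7) forces x7 = False.
Set x3 = True.
  then (¬x1 ∨ ¬x10 ∨ ¬x3) forces x10 = False.
  then (x10 ∨ ¬x3 ∨ ¬x4 ∨ x6) forces x4 = False.
  then (¬x1 ∨ x4 ∨ ¬x5) forces x5 = False.
All clauses satisfied.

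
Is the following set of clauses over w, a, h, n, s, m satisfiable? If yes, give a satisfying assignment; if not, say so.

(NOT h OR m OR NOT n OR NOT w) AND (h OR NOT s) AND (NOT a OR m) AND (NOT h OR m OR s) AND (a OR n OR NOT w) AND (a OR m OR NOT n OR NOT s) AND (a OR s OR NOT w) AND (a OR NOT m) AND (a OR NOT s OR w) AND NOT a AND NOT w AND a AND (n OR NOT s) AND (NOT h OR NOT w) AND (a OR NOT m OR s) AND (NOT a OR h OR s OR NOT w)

The formula is unsatisfiable.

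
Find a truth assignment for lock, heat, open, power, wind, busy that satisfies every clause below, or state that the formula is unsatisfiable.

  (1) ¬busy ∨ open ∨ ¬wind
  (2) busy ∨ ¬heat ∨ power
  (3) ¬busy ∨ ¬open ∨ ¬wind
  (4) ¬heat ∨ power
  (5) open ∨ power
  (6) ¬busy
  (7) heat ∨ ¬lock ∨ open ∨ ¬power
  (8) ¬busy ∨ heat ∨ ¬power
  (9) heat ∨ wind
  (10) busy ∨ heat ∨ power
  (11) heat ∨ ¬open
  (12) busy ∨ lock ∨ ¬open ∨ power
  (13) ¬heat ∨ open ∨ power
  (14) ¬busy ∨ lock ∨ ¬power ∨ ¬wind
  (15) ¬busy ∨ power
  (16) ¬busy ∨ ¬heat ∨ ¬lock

lock=F; heat=T; open=T; power=T; wind=F; busy=F

Unit clause (¬busy) forces busy = False.
Set lock = False.
Set heat = True.
  then (busy ∨ ¬heat ∨ power) forces power = True.
Set open = True.
Set wind = False.
All clauses satisfied.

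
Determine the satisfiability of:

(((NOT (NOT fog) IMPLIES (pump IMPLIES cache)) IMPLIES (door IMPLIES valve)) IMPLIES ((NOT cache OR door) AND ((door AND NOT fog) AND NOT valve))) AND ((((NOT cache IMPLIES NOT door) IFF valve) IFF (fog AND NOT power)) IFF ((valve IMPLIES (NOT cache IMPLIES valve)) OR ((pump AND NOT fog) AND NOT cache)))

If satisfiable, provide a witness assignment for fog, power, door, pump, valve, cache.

fog=F, power=F, door=T, pump=T, valve=F, cache=T

  ((NOT (NOT fog) IMPLIES (pump IMPLIES cache)) IMPLIES (door IMPLIES valve)) IMPLIES ((NOT cache OR door) AND ((door AND NOT fog) AND NOT valve)) = True
    (NOT (NOT fog) IMPLIES (pump IMPLIES cache)) IMPLIES (door IMPLIES valve) = False
      NOT (NOT fog) IMPLIES (pump IMPLIES cache) = True
        NOT (NOT fog) = False
          NOT fog = True
        pump IMPLIES cache = True
      door IMPLIES valve = False
    (NOT cache OR door) AND ((door AND NOT fog) AND NOT valve) = True
      NOT cache OR door = True
        NOT cache = False
      (door AND NOT fog) AND NOT valve = True
        door AND NOT fog = True
          NOT fog = True
        NOT valve = True
  (((NOT cache IMPLIES NOT door) IFF valve) IFF (fog AND NOT power)) IFF ((valve IMPLIES (NOT cache IMPLIES valve)) OR ((pump AND NOT fog) AND NOT cache)) = True
    ((NOT cache IMPLIES NOT door) IFF valve) IFF (fog AND NOT power) = True
      (NOT cache IMPLIES NOT door) IFF valve = False
        NOT cache IMPLIES NOT door = True
          NOT cache = False
          NOT door = False
      fog AND NOT power = False
        NOT power = True
    (valve IMPLIES (NOT cache IMPLIES valve)) OR ((pump AND NOT fog) AND NOT cache) = True
      valve IMPLIES (NOT cache IMPLIES valve) = True
        NOT cache IMPLIES valve = True
          NOT cache = False
      (pump AND NOT fog) AND NOT cache = False
        pump AND NOT fog = True
          NOT fog = True
        NOT cache = False
Both conjuncts True, so the formula holds.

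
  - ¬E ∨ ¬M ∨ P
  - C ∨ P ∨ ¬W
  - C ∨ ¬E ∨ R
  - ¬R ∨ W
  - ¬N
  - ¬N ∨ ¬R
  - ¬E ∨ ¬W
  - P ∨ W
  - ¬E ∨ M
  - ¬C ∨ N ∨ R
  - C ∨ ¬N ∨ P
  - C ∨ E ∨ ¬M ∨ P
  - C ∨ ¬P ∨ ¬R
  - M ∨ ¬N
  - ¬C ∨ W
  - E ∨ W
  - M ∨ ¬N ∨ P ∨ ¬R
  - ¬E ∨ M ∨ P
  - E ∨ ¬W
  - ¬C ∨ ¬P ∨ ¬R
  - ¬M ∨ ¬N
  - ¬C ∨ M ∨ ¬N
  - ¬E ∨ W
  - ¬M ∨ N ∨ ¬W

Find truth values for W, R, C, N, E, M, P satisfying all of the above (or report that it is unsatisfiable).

Case E = True:
  (¬N) forces N = False.
  (¬E ∨ ¬W) forces W = False.
  Clause (¬E ∨ W) is falsified — contradiction.
Case E = False:
  (¬N) forces N = False.
  (E ∨ W) forces W = True.
  Clause (E ∨ ¬W) is falsified — contradiction.
Both cases fail, so the formula is unsatisfiable.

UNSATISFIABLE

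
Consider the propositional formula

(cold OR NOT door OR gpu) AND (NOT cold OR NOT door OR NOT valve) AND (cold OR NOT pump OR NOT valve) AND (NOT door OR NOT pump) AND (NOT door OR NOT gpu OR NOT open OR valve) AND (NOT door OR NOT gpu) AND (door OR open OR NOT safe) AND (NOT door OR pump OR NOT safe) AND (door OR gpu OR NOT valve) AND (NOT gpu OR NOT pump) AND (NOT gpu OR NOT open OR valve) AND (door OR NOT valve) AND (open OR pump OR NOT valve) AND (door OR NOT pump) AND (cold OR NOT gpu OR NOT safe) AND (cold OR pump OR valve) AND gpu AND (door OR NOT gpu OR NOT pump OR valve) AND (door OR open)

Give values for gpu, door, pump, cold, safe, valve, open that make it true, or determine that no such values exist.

No satisfying assignment exists.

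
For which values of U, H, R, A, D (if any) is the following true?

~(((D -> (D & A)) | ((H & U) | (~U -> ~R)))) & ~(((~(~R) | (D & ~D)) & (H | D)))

The formula is unsatisfiable.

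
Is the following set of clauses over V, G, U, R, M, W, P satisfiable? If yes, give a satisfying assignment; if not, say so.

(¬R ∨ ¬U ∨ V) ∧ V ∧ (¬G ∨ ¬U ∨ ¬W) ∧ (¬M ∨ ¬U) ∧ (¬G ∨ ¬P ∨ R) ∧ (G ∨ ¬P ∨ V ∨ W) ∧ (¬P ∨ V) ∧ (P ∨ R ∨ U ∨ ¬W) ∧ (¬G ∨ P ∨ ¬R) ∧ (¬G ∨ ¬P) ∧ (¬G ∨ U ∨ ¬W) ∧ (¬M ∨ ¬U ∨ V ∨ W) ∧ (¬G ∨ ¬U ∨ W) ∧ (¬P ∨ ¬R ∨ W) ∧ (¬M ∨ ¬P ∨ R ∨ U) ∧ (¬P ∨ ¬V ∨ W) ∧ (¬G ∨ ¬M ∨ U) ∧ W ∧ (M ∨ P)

V=T; G=F; U=F; R=T; M=T; W=T; P=F

Unit clause (V) forces V = True.
Unit clause (W) forces W = True.
Try G = True:
  (¬G ∨ ¬U ∨ ¬W) forces U = False.
  clause (¬G ∨ U ∨ ¬W) is falsified — backtrack.
So G = False.
Set U = False.
Set R = True.
Set M = True.
Set P = False.
All clauses satisfied.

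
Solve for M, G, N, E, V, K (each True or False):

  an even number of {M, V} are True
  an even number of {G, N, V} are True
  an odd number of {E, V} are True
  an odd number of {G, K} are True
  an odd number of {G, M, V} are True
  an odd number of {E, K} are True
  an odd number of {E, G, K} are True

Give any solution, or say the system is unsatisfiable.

Unsatisfiable

Adding constraints 1, 5, 6, 7 mod 2: every variable appears an even number of times on the left, so the left side is 0.
But the right sides sum to 1 (mod 2). 0 ≠ 1 — the system is inconsistent.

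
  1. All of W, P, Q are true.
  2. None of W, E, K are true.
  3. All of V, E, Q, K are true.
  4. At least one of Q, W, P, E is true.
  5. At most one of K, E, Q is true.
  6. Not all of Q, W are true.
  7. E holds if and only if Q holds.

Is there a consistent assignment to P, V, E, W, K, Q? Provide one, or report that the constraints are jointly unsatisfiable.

The formula is unsatisfiable.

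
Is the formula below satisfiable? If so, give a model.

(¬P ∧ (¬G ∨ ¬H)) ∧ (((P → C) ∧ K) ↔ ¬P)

C=T, P=F, G=F, K=T, H=T

  ¬P ∧ (¬G ∨ ¬H) = True
    ¬P = True
    ¬G ∨ ¬H = True
      ¬G = True
      ¬H = False
  ((P → C) ∧ K) ↔ ¬P = True
    (P → C) ∧ K = True
      P → C = True
    ¬P = True
Both conjuncts True, so the formula holds.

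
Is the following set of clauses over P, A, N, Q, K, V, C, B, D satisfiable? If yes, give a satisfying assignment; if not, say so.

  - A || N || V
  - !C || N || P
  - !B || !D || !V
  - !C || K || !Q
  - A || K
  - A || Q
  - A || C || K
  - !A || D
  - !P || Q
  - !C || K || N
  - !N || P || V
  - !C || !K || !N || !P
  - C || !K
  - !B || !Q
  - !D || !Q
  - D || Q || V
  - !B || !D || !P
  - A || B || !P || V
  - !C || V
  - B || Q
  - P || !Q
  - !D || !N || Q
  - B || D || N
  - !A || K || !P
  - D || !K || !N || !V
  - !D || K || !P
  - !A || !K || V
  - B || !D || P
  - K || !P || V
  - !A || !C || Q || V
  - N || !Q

Set P = False.
  then (P || !Q) forces Q = False.
  then (A || Q) forces A = True.
  then (!A || D) forces D = True.
  then (B || Q) forces B = True.
  then (!D || !N || Q) forces N = False.
  then (!C || N || P) forces C = False.
  then (!B || !D || !V) forces V = False.
  then (C || !K) forces K = False.
All clauses satisfied.

P: False, A: True, N: False, Q: False, K: False, V: False, C: False, B: True, D: True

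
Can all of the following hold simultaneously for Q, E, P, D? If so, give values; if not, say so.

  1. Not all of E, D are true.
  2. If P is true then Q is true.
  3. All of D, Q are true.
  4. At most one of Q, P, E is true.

Q = True, E = False, P = False, D = True

  (1) {E, D}: 1/2 true — not all ✓
  (2) P=F ⇒ Q: vacuous ✓
  (3) {D, Q}: all 2 true ✓
  (4) {Q, P, E}: 1 true — at most one ✓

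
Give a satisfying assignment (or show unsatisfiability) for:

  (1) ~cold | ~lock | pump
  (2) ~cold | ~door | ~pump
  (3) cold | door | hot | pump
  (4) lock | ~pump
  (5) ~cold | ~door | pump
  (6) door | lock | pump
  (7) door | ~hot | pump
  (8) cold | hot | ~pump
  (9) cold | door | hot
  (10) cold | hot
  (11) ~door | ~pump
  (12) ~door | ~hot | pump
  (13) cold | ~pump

cold: True, hot: True, door: False, lock: True, pump: True

Try cold = False:
  (cold | hot) forces hot = True.
  (cold | ~pump) forces pump = False.
  (door | ~hot | pump) forces door = True.
  clause (~door | ~hot | pump) is falsified — backtrack.
So cold = True.
Set hot = True.
Try door = True:
  (~cold | ~door | ~pump) forces pump = False.
  clause (~cold | ~door | pump) is falsified — backtrack.
So door = False.
  then (door | ~hot | pump) forces pump = True.
  then (lock | ~pump) forces lock = True.
All clauses satisfied.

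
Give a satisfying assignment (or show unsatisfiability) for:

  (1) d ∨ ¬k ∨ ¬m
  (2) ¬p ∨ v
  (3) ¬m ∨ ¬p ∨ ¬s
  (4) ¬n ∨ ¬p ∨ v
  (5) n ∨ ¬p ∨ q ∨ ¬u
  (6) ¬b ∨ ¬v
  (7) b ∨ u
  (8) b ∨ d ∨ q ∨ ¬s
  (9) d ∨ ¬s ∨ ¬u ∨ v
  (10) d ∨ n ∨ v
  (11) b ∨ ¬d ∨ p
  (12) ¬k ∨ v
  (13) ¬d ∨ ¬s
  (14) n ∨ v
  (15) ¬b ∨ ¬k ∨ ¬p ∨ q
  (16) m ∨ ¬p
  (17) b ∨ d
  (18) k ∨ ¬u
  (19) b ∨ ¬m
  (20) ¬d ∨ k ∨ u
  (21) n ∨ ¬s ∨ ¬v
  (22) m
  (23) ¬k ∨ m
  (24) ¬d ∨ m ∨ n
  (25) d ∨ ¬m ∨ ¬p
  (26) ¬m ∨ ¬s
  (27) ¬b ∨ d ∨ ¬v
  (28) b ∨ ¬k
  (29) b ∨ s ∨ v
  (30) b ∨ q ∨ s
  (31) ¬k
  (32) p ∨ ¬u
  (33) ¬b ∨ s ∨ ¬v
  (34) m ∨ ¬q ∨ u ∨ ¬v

u: False, n: True, q: False, v: False, d: False, p: False, b: True, k: False, s: False, m: True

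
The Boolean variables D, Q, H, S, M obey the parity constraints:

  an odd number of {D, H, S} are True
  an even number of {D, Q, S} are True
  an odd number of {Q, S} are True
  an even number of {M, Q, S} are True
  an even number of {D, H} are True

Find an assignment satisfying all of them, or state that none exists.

D: True, Q: False, H: True, S: True, M: True

{D, H, S}: 3 true → odd ✓
{D, Q, S}: 2 true → even ✓
{Q, S}: 1 true → odd ✓
{M, Q, S}: 2 true → even ✓
{D, H}: 2 true → even ✓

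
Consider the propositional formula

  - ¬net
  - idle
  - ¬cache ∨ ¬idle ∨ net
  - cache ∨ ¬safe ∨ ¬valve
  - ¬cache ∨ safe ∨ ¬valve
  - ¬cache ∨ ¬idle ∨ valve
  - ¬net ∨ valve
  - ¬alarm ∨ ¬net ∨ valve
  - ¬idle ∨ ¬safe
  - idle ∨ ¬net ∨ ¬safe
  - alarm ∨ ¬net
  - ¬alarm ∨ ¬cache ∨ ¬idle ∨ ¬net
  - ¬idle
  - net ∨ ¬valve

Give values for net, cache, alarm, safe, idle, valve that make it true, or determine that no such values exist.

Unsatisfiable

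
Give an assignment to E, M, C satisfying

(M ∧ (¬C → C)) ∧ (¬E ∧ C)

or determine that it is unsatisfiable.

E=F, M=T, C=T

  M ∧ (¬C → C) = True
    ¬C → C = True
      ¬C = False
  ¬E ∧ C = True
    ¬E = True
Both conjuncts True, so the formula holds.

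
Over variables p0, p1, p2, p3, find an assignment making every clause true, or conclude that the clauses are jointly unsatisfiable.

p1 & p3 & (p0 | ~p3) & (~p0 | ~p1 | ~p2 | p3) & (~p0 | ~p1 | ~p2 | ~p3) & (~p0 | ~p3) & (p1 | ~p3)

Case p1 = True:
  (p3) forces p3 = True.
  (p0 | ~p3) forces p0 = True.
  Clause (~p0 | ~p3) is falsified — contradiction.
Case p1 = False:
  Clause (p1) is falsified — contradiction.
Both cases fail, so the formula is unsatisfiable.

No satisfying assignment exists.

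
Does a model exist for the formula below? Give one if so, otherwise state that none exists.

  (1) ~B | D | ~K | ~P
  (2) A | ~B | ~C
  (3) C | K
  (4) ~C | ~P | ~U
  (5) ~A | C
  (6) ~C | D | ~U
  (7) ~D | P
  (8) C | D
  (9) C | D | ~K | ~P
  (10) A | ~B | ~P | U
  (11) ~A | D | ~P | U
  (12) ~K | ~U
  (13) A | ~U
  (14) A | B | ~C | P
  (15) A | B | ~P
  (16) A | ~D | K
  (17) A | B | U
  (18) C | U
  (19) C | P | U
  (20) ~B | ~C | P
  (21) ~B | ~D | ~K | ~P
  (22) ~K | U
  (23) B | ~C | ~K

Set C = True.
Try K = True:
  (~K | ~U) forces U = False.
  clause (~K | U) is falsified — backtrack.
So K = False.
Set B = False.
Set D = False.
  then (~C | D | ~U) forces U = False.
  then (A | B | U) forces A = True.
  then (~A | D | ~P | U) forces P = False.
All clauses satisfied.

C: True, K: False, B: False, D: False, P: False, U: False, A: True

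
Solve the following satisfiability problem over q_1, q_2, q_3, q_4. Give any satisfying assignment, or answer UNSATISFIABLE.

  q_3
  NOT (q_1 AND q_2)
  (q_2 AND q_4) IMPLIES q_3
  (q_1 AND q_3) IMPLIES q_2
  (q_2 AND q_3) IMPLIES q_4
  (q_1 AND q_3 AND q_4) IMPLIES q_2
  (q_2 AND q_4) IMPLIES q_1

Unit clause (q_3) forces q_3 = True.
Try q_1 = True:
  (NOT q_1 OR NOT q_2) forces q_2 = False.
  clause (NOT q_1 OR q_2 OR NOT q_3) is falsified — backtrack.
So q_1 = False.
Set q_2 = False.
Set q_4 = False.
All clauses satisfied.

q_1 = False, q_2 = False, q_3 = True, q_4 = False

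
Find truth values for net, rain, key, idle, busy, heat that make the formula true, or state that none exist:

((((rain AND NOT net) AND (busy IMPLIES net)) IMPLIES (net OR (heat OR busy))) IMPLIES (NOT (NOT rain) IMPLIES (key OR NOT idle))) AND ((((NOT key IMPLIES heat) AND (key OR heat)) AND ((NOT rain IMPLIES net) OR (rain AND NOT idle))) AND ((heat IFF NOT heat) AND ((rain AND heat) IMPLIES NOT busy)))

No satisfying assignment exists.

The conjunct heat IFF NOT heat is unsatisfiable on its own:
  heat=F: evaluates to False.
  heat=T: evaluates to False.
So the whole conjunction is unsatisfiable.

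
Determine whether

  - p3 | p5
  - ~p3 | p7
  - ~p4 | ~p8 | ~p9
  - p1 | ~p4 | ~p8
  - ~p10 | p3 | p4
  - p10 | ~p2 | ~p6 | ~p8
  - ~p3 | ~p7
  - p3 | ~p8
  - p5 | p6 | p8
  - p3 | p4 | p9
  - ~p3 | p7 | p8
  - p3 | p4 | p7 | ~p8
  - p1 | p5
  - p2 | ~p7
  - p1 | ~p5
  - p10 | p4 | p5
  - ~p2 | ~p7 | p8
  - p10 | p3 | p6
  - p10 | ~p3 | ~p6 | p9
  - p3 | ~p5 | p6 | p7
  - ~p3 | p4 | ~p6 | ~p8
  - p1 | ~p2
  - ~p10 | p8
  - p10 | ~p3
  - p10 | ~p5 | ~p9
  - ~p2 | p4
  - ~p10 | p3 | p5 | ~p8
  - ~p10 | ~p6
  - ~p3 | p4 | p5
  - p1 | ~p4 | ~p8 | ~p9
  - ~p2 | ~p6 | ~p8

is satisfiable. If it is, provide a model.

Set p1 = True.
Set p2 = False.
  then (p2 | ~p7) forces p7 = False.
  then (~p3 | p7) forces p3 = False.
  then (p3 | ~p8) forces p8 = False.
  then (~p10 | p8) forces p10 = False.
  then (p3 | p5) forces p5 = True.
  then (p10 | p3 | p6) forces p6 = True.
  then (p10 | ~p5 | ~p9) forces p9 = False.
  then (p3 | p4 | p9) forces p4 = True.
All clauses satisfied.

p1: True; p2: False; p3: False; p4: True; p5: True; p6: True; p7: False; p8: False; p9: False; p10: False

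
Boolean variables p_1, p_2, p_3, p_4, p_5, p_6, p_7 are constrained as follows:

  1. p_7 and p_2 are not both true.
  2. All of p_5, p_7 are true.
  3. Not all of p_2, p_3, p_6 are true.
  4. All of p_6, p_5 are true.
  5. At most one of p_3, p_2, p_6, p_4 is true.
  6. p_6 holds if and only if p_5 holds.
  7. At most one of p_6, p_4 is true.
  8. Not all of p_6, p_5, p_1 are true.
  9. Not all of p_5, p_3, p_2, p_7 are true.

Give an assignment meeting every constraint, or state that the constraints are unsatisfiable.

p_1: False; p_2: False; p_3: False; p_4: False; p_5: True; p_6: True; p_7: True

  (1) p_7=T, p_2=F — not both ✓
  (2) {p_5, p_7}: all 2 true ✓
  (3) {p_2, p_3, p_6}: 1/3 true — not all ✓
  (4) {p_6, p_5}: all 2 true ✓
  (5) {p_3, p_2, p_6, p_4}: 1 true — at most one ✓
  (6) p_6=T, p_5=T — same ✓
  (7) {p_6, p_4}: 1 true — at most one ✓
  (8) {p_6, p_5, p_1}: 2/3 true — not all ✓
  (9) {p_5, p_3, p_2, p_7}: 2/4 true — not all ✓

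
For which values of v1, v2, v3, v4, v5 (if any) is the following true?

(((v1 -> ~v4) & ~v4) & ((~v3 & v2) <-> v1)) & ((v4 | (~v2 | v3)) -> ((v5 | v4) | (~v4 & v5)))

v1=F, v2=F, v3=T, v4=F, v5=T

  ((v1 -> ~v4) & ~v4) & ((~v3 & v2) <-> v1) = True
    (v1 -> ~v4) & ~v4 = True
      v1 -> ~v4 = True
        ~v4 = True
      ~v4 = True
    (~v3 & v2) <-> v1 = True
      ~v3 & v2 = False
        ~v3 = False
  (v4 | (~v2 | v3)) -> ((v5 | v4) | (~v4 & v5)) = True
    v4 | (~v2 | v3) = True
      ~v2 | v3 = True
        ~v2 = True
    (v5 | v4) | (~v4 & v5) = True
      v5 | v4 = True
      ~v4 & v5 = True
        ~v4 = True
Both conjuncts True, so the formula holds.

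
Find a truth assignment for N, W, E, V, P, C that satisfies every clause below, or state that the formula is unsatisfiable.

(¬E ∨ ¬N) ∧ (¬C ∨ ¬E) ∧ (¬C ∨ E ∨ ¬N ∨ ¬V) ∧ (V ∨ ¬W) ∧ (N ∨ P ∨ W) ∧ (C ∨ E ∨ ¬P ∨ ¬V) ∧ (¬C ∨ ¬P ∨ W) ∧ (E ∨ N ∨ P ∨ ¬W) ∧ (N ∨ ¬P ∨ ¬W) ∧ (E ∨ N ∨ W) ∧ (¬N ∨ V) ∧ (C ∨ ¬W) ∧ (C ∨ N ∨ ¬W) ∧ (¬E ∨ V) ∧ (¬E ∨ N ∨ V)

N = False; W = False; E = True; V = True; P = True; C = False

Set N = False.
Try W = True:
  (V ∨ ¬W) forces V = True.
  (N ∨ ¬P ∨ ¬W) forces P = False.
  (E ∨ N ∨ P ∨ ¬W) forces E = True.
  (¬C ∨ ¬E) forces C = False.
  clause (C ∨ ¬W) is falsified — backtrack.
So W = False.
  then (N ∨ P ∨ W) forces P = True.
  then (¬C ∨ ¬P ∨ W) forces C = False.
  then (E ∨ N ∨ W) forces E = True.
  then (¬E ∨ V) forces V = True.
All clauses satisfied.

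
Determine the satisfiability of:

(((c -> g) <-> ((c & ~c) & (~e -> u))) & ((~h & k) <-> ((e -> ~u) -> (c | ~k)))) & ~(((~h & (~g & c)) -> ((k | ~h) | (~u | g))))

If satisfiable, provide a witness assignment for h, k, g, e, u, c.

Unsatisfiable — no assignment works.

The conjunct ~(((~h & (~g & c)) -> ((k | ~h) | (~u | g)))) is unsatisfiable on its own:
  h = True: this becomes ~((False -> (k | (~u | g)))) = False.
  h = False: this becomes ~(((~g & c) -> True)) = False.
So the whole conjunction is unsatisfiable.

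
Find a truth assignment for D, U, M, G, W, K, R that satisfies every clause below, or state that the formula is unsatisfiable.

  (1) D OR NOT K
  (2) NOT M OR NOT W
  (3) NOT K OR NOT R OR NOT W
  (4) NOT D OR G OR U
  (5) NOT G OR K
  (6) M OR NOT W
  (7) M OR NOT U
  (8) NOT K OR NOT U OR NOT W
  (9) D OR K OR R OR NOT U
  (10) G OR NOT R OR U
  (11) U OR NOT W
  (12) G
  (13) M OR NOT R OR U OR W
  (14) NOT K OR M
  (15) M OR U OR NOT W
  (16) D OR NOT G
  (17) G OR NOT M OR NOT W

Unit clause (G) forces G = True.
In (D OR NOT G) only D is left, so D = True.
In (NOT G OR K) only K is left, so K = True.
In (NOT K OR M) only M is left, so M = True.
In (NOT M OR NOT W) only NOT W is left, so W = False.
Set U = False.
Set R = True.
All clauses satisfied.

D: True, U: False, M: True, G: True, W: False, K: True, R: True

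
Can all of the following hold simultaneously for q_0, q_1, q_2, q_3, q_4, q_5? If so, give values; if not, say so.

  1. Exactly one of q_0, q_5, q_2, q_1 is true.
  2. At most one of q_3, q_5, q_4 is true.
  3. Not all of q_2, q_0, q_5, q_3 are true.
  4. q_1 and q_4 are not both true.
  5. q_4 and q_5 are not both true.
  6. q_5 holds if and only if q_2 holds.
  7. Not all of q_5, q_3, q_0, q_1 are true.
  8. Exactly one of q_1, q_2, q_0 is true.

q_0=F, q_1=T, q_2=F, q_3=F, q_4=F, q_5=F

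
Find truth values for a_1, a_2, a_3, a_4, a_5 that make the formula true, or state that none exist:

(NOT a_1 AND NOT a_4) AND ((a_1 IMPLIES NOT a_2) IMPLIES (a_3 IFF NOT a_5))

a_1=F; a_2=F; a_3=F; a_4=F; a_5=T

  NOT a_1 AND NOT a_4 = True
    NOT a_1 = True
    NOT a_4 = True
  (a_1 IMPLIES NOT a_2) IMPLIES (a_3 IFF NOT a_5) = True
    a_1 IMPLIES NOT a_2 = True
      NOT a_2 = True
    a_3 IFF NOT a_5 = True
      NOT a_5 = False
Both conjuncts True, so the formula holds.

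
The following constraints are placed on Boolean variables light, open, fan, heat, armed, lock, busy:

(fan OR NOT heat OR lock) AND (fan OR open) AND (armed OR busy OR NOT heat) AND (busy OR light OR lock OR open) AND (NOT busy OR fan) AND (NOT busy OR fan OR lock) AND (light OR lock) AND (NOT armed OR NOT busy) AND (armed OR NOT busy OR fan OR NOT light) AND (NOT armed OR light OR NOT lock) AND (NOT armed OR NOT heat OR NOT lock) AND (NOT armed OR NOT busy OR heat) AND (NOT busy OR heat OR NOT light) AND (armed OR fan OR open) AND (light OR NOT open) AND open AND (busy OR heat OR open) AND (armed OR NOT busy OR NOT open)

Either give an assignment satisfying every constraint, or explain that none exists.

light = True, open = True, fan = False, heat = False, armed = False, lock = False, busy = False

Unit clause (open) forces open = True.
In (light OR NOT open) only light is left, so light = True.
Set fan = False.
  then (NOT busy OR fan) forces busy = False.
Try heat = True:
  (fan OR NOT heat OR lock) forces lock = True.
  (armed OR busy OR NOT heat) forces armed = True.
  clause (NOT armed OR NOT heat OR NOT lock) is falsified — backtrack.
So heat = False.
Set armed = False.
Set lock = False.
All clauses satisfied.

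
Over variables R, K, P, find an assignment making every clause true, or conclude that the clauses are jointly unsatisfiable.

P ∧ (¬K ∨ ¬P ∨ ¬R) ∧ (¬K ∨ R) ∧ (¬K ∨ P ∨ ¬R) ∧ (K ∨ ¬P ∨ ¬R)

Unit clause (P) forces P = True.
Try R = True:
  (¬K ∨ ¬P ∨ ¬R) forces K = False.
  clause (K ∨ ¬P ∨ ¬R) is falsified — backtrack.
So R = False.
  then (¬K ∨ R) forces K = False.
All clauses satisfied.

R = False; K = False; P = True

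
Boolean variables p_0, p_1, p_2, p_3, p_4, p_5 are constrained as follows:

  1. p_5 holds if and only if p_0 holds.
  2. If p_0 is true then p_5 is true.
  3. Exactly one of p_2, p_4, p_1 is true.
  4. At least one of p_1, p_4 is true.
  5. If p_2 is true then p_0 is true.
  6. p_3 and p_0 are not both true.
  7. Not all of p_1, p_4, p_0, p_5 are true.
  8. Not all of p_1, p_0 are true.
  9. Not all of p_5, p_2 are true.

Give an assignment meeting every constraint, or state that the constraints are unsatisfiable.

p_0 = False; p_1 = True; p_2 = False; p_3 = True; p_4 = False; p_5 = False

  (1) p_5=F, p_0=F — same ✓
  (2) p_0=F ⇒ p_5: vacuous ✓
  (3) {p_2, p_4, p_1}: 1 true — exactly one ✓
  (4) {p_1, p_4}: 1 true — at least one ✓
  (5) p_2=F ⇒ p_0: vacuous ✓
  (6) p_3=T, p_0=F — not both ✓
  (7) {p_1, p_4, p_0, p_5}: 1/4 true — not all ✓
  (8) {p_1, p_0}: 1/2 true — not all ✓
  (9) {p_5, p_2}: 0/2 true — not all ✓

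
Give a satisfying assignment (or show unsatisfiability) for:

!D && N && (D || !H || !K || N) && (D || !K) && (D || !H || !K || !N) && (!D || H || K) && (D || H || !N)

Unit clause (!D) forces D = False.
Unit clause (N) forces N = True.
In (D || !K) only !K is left, so K = False.
In (D || H || !N) only H is left, so H = True.
Check each clause:
  (!D): !D holds.
  (N): N holds.
  (D || !H || !K || N): !K holds.
  (D || !K): !K holds.
  (D || !H || !K || !N): !K holds.
  (!D || H || K): !D holds.
  (D || H || !N): H holds.
All clauses satisfied.

D=F; K=F; N=T; H=T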